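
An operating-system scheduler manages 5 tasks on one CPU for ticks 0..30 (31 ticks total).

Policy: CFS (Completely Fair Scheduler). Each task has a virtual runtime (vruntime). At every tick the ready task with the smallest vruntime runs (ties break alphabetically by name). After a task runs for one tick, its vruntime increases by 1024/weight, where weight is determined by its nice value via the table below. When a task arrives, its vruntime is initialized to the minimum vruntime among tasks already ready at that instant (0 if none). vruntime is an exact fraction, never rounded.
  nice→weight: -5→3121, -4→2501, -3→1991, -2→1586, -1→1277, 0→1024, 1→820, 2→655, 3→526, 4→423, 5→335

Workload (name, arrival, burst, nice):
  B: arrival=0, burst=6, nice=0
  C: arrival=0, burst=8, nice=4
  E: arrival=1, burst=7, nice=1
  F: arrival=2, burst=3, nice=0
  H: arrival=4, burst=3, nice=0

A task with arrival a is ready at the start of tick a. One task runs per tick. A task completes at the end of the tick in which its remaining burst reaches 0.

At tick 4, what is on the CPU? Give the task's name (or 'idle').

running at tick 4 = B

t=0: vr[B=0 C=0] → run B
t=1: vr[B=1 C=0 E=0] → run C
t=2: vr[B=1 C=1024/423 E=0 F=0] → run E
t=3: vr[B=1 C=1024/423 E=256/205 F=0] → run F
t=4: vr[B=1 C=1024/423 E=256/205 F=1 H=1] → run B
t=5: vr[B=2 C=1024/423 E=256/205 F=1 H=1] → run F
t=6: vr[B=2 C=1024/423 E=256/205 F=2 H=1] → run H
t=7: vr[B=2 C=1024/423 E=256/205 F=2 H=2] → run E
t=8: vr[B=2 C=1024/423 E=512/205 F=2 H=2] → run B
t=9: vr[B=3 C=1024/423 E=512/205 F=2 H=2] → run F
t=10: vr[B=3 C=1024/423 E=512/205 H=2] → run H
t=11: vr[B=3 C=1024/423 E=512/205 H=3] → run C
t=12: vr[B=3 C=2048/423 E=512/205 H=3] → run E
t=13: vr[B=3 C=2048/423 E=768/205 H=3] → run B
t=14: vr[B=4 C=2048/423 E=768/205 H=3] → run H
t=15: vr[B=4 C=2048/423 E=768/205] → run E
t=16: vr[B=4 C=2048/423 E=1024/205] → run B
t=17: vr[B=5 C=2048/423 E=1024/205] → run C
t=18: vr[B=5 C=1024/141 E=1024/205] → run E
t=19: vr[B=5 C=1024/141 E=256/41] → run B
t=20: vr[C=1024/141 E=256/41] → run E
t=21: vr[C=1024/141 E=1536/205] → run C
t=22: vr[C=4096/423 E=1536/205] → run E
t=23: vr[C=4096/423] → run C
t=24: vr[C=5120/423] → run C
t=25: vr[C=2048/141] → run C
t=26: vr[C=7168/423] → run C
t=27: (idle)
t=28: (idle)
t=29: (idle)
t=30: (idle)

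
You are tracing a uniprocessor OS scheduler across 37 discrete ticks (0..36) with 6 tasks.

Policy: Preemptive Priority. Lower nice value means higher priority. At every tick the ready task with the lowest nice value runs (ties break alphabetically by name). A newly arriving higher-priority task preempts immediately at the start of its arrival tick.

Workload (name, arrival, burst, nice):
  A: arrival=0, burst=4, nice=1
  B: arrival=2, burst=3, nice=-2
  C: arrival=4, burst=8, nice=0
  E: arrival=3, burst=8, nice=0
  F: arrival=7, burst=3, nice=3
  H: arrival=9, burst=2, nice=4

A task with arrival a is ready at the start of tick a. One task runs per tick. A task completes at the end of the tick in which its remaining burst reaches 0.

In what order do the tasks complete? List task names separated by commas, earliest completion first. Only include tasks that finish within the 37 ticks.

completion order = B, C, E, A, F, H

t=0: ready={A} → run A
t=1: ready={A} → run A
t=2: ready={A,B} → run B
t=3: ready={A,B,E} → run B
t=4: ready={A,B,C,E} → run B
t=5: ready={A,C,E} → run C
t=6: ready={A,C,E} → run C
t=7: ready={A,C,E,F} → run C
t=8: ready={A,C,E,F} → run C
t=9: ready={A,C,E,F,H} → run C
t=10: ready={A,C,E,F,H} → run C
t=11: ready={A,C,E,F,H} → run C
t=12: ready={A,C,E,F,H} → run C
t=13: ready={A,E,F,H} → run E
t=14: ready={A,E,F,H} → run E
t=15: ready={A,E,F,H} → run E
t=16: ready={A,E,F,H} → run E
t=17: ready={A,E,F,H} → run E
t=18: ready={A,E,F,H} → run E
t=19: ready={A,E,F,H} → run E
t=20: ready={A,E,F,H} → run E
t=21: ready={A,F,H} → run A
t=22: ready={A,F,H} → run A
t=23: ready={F,H} → run F
t=24: ready={F,H} → run F
t=25: ready={F,H} → run F
t=26: ready={H} → run H
t=27: ready={H} → run H
t=28: (idle)
t=29: (idle)
t=30: (idle)
t=31: (idle)
t=32: (idle)
t=33: (idle)
t=34: (idle)
t=35: (idle)
t=36: (idle)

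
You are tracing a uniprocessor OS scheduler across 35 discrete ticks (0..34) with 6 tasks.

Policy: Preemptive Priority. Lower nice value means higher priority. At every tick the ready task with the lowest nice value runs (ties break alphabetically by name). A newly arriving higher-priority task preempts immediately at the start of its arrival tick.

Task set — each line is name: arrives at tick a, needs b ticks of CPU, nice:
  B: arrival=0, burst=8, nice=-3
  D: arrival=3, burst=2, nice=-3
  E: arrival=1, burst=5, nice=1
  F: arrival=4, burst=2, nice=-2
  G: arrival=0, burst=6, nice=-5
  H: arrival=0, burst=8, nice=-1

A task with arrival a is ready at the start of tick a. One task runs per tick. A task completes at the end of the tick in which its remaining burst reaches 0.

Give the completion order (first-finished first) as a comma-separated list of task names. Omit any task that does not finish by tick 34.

completion order = G, B, D, F, H, E

t=0: ready={B,G,H} → run G
t=1: ready={B,E,G,H} → run G
t=2: ready={B,E,G,H} → run G
t=3: ready={B,D,E,G,H} → run G
t=4: ready={B,D,E,F,G,H} → run G
t=5: ready={B,D,E,F,G,H} → run G
t=6: ready={B,D,E,F,H} → run B
t=7: ready={B,D,E,F,H} → run B
t=8: ready={B,D,E,F,H} → run B
t=9: ready={B,D,E,F,H} → run B
t=10: ready={B,D,E,F,H} → run B
t=11: ready={B,D,E,F,H} → run B
t=12: ready={B,D,E,F,H} → run B
t=13: ready={B,D,E,F,H} → run B
t=14: ready={D,E,F,H} → run D
t=15: ready={D,E,F,H} → run D
t=16: ready={E,F,H} → run F
t=17: ready={E,F,H} → run F
t=18: ready={E,H} → run H
t=19: ready={E,H} → run H
t=20: ready={E,H} → run H
t=21: ready={E,H} → run H
t=22: ready={E,H} → run H
t=23: ready={E,H} → run H
t=24: ready={E,H} → run H
t=25: ready={E,H} → run H
t=26: ready={E} → run E
t=27: ready={E} → run E
t=28: ready={E} → run E
t=29: ready={E} → run E
t=30: ready={E} → run E
t=31: (idle)
t=32: (idle)
t=33: (idle)
t=34: (idle)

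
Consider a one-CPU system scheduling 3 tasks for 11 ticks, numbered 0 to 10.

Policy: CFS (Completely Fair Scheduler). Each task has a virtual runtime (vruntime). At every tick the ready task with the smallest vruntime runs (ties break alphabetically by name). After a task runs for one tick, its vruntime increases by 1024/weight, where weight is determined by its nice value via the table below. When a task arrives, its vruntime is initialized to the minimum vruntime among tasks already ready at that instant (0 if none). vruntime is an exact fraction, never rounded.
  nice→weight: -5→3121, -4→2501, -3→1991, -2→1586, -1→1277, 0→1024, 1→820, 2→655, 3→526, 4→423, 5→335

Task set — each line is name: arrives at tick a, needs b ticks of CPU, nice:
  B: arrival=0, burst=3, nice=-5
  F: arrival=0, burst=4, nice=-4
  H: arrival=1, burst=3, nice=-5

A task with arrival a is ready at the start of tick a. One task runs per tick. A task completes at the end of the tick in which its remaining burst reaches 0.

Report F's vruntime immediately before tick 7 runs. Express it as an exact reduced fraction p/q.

t=0: vr[B=0 F=0] → run B
t=1: vr[B=1024/3121 F=0 H=0] → run F
t=2: vr[B=1024/3121 F=1024/2501 H=0] → run H
t=3: vr[B=1024/3121 F=1024/2501 H=1024/3121] → run B
t=4: vr[B=2048/3121 F=1024/2501 H=1024/3121] → run H
t=5: vr[B=2048/3121 F=1024/2501 H=2048/3121] → run F
t=6: vr[B=2048/3121 F=2048/2501 H=2048/3121] → run B
t=7: vr[F=2048/2501 H=2048/3121] → run H
t=8: vr[F=2048/2501] → run F
t=9: vr[F=3072/2501] → run F
t=10: (idle)

vruntime(F, start of tick 7) = 2048/2501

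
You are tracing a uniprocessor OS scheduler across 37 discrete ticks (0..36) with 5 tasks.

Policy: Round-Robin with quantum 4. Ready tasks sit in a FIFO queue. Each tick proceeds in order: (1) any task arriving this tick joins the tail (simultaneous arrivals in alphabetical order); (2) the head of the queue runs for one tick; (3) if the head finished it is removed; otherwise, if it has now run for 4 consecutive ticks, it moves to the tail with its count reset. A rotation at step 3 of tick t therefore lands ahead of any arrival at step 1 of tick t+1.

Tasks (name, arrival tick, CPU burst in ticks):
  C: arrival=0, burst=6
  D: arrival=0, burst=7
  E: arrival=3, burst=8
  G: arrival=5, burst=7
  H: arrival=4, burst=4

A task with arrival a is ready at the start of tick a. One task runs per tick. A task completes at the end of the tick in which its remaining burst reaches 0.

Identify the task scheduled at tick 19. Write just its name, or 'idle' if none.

running at tick 19 = G

t=0: queue=[C,D] q_used=0 → run C
t=1: queue=[C,D] q_used=1 → run C
t=2: queue=[C,D] q_used=2 → run C
t=3: queue=[C,D,E] q_used=3 → run C
t=4: queue=[D,E,C,H] q_used=0 → run D
t=5: queue=[D,E,C,H,G] q_used=1 → run D
t=6: queue=[D,E,C,H,G] q_used=2 → run D
t=7: queue=[D,E,C,H,G] q_used=3 → run D
t=8: queue=[E,C,H,G,D] q_used=0 → run E
t=9: queue=[E,C,H,G,D] q_used=1 → run E
t=10: queue=[E,C,H,G,D] q_used=2 → run E
t=11: queue=[E,C,H,G,D] q_used=3 → run E
t=12: queue=[C,H,G,D,E] q_used=0 → run C
t=13: queue=[C,H,G,D,E] q_used=1 → run C
t=14: queue=[H,G,D,E] q_used=0 → run H
t=15: queue=[H,G,D,E] q_used=1 → run H
t=16: queue=[H,G,D,E] q_used=2 → run H
t=17: queue=[H,G,D,E] q_used=3 → run H
t=18: queue=[G,D,E] q_used=0 → run G
t=19: queue=[G,D,E] q_used=1 → run G
t=20: queue=[G,D,E] q_used=2 → run G
t=21: queue=[G,D,E] q_used=3 → run G
t=22: queue=[D,E,G] q_used=0 → run D
t=23: queue=[D,E,G] q_used=1 → run D
t=24: queue=[D,E,G] q_used=2 → run D
t=25: queue=[E,G] q_used=0 → run E
t=26: queue=[E,G] q_used=1 → run E
t=27: queue=[E,G] q_used=2 → run E
t=28: queue=[E,G] q_used=3 → run E
t=29: queue=[G] q_used=0 → run G
t=30: queue=[G] q_used=1 → run G
t=31: queue=[G] q_used=2 → run G
t=32: (idle)
t=33: (idle)
t=34: (idle)
t=35: (idle)
t=36: (idle)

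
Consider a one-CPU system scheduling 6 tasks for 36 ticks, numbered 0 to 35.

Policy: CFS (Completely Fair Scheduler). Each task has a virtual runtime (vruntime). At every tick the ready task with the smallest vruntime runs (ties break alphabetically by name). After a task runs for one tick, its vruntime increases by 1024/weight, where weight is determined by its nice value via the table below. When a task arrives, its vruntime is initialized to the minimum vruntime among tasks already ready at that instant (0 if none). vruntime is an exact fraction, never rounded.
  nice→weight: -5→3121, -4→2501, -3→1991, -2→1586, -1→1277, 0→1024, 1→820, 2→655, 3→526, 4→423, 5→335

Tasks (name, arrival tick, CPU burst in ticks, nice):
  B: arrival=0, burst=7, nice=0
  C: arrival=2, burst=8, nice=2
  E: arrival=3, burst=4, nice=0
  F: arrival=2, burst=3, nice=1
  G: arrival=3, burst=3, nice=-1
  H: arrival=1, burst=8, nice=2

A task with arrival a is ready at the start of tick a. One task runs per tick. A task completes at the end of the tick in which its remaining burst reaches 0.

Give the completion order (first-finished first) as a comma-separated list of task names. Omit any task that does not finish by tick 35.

completion order = G, F, E, B, C, H

t=0: vr[B=0] → run B
t=1: vr[B=1 H=1] → run B
t=2: vr[B=2 C=1 F=1 H=1] → run C
t=3: vr[B=2 C=1679/655 E=1 F=1 G=1 H=1] → run E
t=4: vr[B=2 C=1679/655 E=2 F=1 G=1 H=1] → run F
t=5: vr[B=2 C=1679/655 E=2 F=461/205 G=1 H=1] → run G
t=6: vr[B=2 C=1679/655 E=2 F=461/205 G=2301/1277 H=1] → run H
t=7: vr[B=2 C=1679/655 E=2 F=461/205 G=2301/1277 H=1679/655] → run G
t=8: vr[B=2 C=1679/655 E=2 F=461/205 G=3325/1277 H=1679/655] → run B
t=9: vr[B=3 C=1679/655 E=2 F=461/205 G=3325/1277 H=1679/655] → run E
t=10: vr[B=3 C=1679/655 E=3 F=461/205 G=3325/1277 H=1679/655] → run F
t=11: vr[B=3 C=1679/655 E=3 F=717/205 G=3325/1277 H=1679/655] → run C
t=12: vr[B=3 C=2703/655 E=3 F=717/205 G=3325/1277 H=1679/655] → run H
t=13: vr[B=3 C=2703/655 E=3 F=717/205 G=3325/1277 H=2703/655] → run G
t=14: vr[B=3 C=2703/655 E=3 F=717/205 H=2703/655] → run B
t=15: vr[B=4 C=2703/655 E=3 F=717/205 H=2703/655] → run E
t=16: vr[B=4 C=2703/655 E=4 F=717/205 H=2703/655] → run F
t=17: vr[B=4 C=2703/655 E=4 H=2703/655] → run B
t=18: vr[B=5 C=2703/655 E=4 H=2703/655] → run E
t=19: vr[B=5 C=2703/655 H=2703/655] → run C
t=20: vr[B=5 C=3727/655 H=2703/655] → run H
t=21: vr[B=5 C=3727/655 H=3727/655] → run B
t=22: vr[B=6 C=3727/655 H=3727/655] → run C
t=23: vr[B=6 C=4751/655 H=3727/655] → run H
t=24: vr[B=6 C=4751/655 H=4751/655] → run B
t=25: vr[C=4751/655 H=4751/655] → run C
t=26: vr[C=1155/131 H=4751/655] → run H
t=27: vr[C=1155/131 H=1155/131] → run C
t=28: vr[C=6799/655 H=1155/131] → run H
t=29: vr[C=6799/655 H=6799/655] → run C
t=30: vr[C=7823/655 H=6799/655] → run H
t=31: vr[C=7823/655 H=7823/655] → run C
t=32: vr[H=7823/655] → run H
t=33: (idle)
t=34: (idle)
t=35: (idle)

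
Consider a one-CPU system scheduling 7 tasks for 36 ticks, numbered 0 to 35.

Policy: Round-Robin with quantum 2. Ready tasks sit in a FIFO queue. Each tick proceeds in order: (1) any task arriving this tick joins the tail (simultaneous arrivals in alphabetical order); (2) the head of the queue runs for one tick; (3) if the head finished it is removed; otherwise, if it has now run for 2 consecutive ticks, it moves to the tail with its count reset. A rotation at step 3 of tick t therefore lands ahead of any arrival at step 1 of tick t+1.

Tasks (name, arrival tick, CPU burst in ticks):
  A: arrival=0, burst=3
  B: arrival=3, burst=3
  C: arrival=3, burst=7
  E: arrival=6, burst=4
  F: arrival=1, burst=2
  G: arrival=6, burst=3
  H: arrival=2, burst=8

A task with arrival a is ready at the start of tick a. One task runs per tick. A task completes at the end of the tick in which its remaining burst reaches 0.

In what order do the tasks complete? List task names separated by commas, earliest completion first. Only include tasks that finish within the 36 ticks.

completion order = F, A, B, E, G, H, C

t=0: queue=[A] q_used=0 → run A
t=1: queue=[A,F] q_used=1 → run A
t=2: queue=[F,A,H] q_used=0 → run F
t=3: queue=[F,A,H,B,C] q_used=1 → run F
t=4: queue=[A,H,B,C] q_used=0 → run A
t=5: queue=[H,B,C] q_used=0 → run H
t=6: queue=[H,B,C,E,G] q_used=1 → run H
t=7: queue=[B,C,E,G,H] q_used=0 → run B
t=8: queue=[B,C,E,G,H] q_used=1 → run B
t=9: queue=[C,E,G,H,B] q_used=0 → run C
t=10: queue=[C,E,G,H,B] q_used=1 → run C
t=11: queue=[E,G,H,B,C] q_used=0 → run E
t=12: queue=[E,G,H,B,C] q_used=1 → run E
t=13: queue=[G,H,B,C,E] q_used=0 → run G
t=14: queue=[G,H,B,C,E] q_used=1 → run G
t=15: queue=[H,B,C,E,G] q_used=0 → run H
t=16: queue=[H,B,C,E,G] q_used=1 → run H
t=17: queue=[B,C,E,G,H] q_used=0 → run B
t=18: queue=[C,E,G,H] q_used=0 → run C
t=19: queue=[C,E,G,H] q_used=1 → run C
t=20: queue=[E,G,H,C] q_used=0 → run E
t=21: queue=[E,G,H,C] q_used=1 → run E
t=22: queue=[G,H,C] q_used=0 → run G
t=23: queue=[H,C] q_used=0 → run H
t=24: queue=[H,C] q_used=1 → run H
t=25: queue=[C,H] q_used=0 → run C
t=26: queue=[C,H] q_used=1 → run C
t=27: queue=[H,C] q_used=0 → run H
t=28: queue=[H,C] q_used=1 → run H
t=29: queue=[C] q_used=0 → run C
t=30: (idle)
t=31: (idle)
t=32: (idle)
t=33: (idle)
t=34: (idle)
t=35: (idle)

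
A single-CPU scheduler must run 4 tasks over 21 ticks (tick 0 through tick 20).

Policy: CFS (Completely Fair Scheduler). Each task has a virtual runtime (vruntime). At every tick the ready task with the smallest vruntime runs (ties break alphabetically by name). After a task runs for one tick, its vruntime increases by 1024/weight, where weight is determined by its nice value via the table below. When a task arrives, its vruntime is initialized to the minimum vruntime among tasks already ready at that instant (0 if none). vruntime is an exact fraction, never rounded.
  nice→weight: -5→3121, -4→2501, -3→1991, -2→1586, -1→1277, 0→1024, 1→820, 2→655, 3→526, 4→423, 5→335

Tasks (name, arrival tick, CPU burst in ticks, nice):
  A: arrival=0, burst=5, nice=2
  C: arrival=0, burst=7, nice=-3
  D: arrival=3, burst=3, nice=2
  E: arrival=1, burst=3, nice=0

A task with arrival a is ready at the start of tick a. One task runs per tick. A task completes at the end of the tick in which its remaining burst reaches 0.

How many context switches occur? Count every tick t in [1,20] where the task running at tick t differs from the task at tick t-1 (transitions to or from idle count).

context switches = 15

t=0: vr[A=0 C=0] → run A
t=1: vr[A=1024/655 C=0 E=0] → run C
t=2: vr[A=1024/655 C=1024/1991 E=0] → run E
t=3: vr[A=1024/655 C=1024/1991 D=1024/1991 E=1] → run C
t=4: vr[A=1024/655 C=2048/1991 D=1024/1991 E=1] → run D
t=5: vr[A=1024/655 C=2048/1991 D=2709504/1304105 E=1] → run E
t=6: vr[A=1024/655 C=2048/1991 D=2709504/1304105 E=2] → run C
t=7: vr[A=1024/655 C=3072/1991 D=2709504/1304105 E=2] → run C
t=8: vr[A=1024/655 C=4096/1991 D=2709504/1304105 E=2] → run A
t=9: vr[A=2048/655 C=4096/1991 D=2709504/1304105 E=2] → run E
t=10: vr[A=2048/655 C=4096/1991 D=2709504/1304105] → run C
t=11: vr[A=2048/655 C=5120/1991 D=2709504/1304105] → run D
t=12: vr[A=2048/655 C=5120/1991 D=4748288/1304105] → run C
t=13: vr[A=2048/655 C=6144/1991 D=4748288/1304105] → run C
t=14: vr[A=2048/655 D=4748288/1304105] → run A
t=15: vr[A=3072/655 D=4748288/1304105] → run D
t=16: vr[A=3072/655] → run A
t=17: vr[A=4096/655] → run A
t=18: (idle)
t=19: (idle)
t=20: (idle)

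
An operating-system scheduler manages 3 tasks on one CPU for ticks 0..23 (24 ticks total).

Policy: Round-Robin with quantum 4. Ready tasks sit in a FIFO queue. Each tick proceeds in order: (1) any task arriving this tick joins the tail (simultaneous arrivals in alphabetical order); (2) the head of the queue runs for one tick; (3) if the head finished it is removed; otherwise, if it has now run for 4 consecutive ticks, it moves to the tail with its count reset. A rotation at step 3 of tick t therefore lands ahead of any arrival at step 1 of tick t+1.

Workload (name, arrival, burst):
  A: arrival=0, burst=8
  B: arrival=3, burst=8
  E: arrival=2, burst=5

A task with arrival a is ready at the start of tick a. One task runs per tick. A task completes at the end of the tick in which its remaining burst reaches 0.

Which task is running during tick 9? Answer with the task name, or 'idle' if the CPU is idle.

t=0: queue=[A] q_used=0 → run A
t=1: queue=[A] q_used=1 → run A
t=2: queue=[A,E] q_used=2 → run A
t=3: queue=[A,E,B] q_used=3 → run A
t=4: queue=[E,B,A] q_used=0 → run E
t=5: queue=[E,B,A] q_used=1 → run E
t=6: queue=[E,B,A] q_used=2 → run E
t=7: queue=[E,B,A] q_used=3 → run E
t=8: queue=[B,A,E] q_used=0 → run B
t=9: queue=[B,A,E] q_used=1 → run B
t=10: queue=[B,A,E] q_used=2 → run B
t=11: queue=[B,A,E] q_used=3 → run B
t=12: queue=[A,E,B] q_used=0 → run A
t=13: queue=[A,E,B] q_used=1 → run A
t=14: queue=[A,E,B] q_used=2 → run A
t=15: queue=[A,E,B] q_used=3 → run A
t=16: queue=[E,B] q_used=0 → run E
t=17: queue=[B] q_used=0 → run B
t=18: queue=[B] q_used=1 → run B
t=19: queue=[B] q_used=2 → run B
t=20: queue=[B] q_used=3 → run B
t=21: (idle)
t=22: (idle)
t=23: (idle)

running at tick 9 = B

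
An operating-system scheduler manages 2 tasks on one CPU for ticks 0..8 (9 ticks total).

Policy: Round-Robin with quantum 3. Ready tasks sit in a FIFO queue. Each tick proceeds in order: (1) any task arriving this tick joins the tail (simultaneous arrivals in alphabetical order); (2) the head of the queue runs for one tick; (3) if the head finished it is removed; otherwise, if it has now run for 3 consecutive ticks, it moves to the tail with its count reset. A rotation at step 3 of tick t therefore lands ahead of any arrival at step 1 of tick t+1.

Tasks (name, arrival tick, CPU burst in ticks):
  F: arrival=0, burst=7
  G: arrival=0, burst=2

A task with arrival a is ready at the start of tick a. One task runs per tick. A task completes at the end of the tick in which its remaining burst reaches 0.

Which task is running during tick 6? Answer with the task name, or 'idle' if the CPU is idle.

running at tick 6 = F

t=0: queue=[F,G] q_used=0 → run F
t=1: queue=[F,G] q_used=1 → run F
t=2: queue=[F,G] q_used=2 → run F
t=3: queue=[G,F] q_used=0 → run G
t=4: queue=[G,F] q_used=1 → run G
t=5: queue=[F] q_used=0 → run F
t=6: queue=[F] q_used=1 → run F
t=7: queue=[F] q_used=2 → run F
t=8: queue=[F] q_used=0 → run F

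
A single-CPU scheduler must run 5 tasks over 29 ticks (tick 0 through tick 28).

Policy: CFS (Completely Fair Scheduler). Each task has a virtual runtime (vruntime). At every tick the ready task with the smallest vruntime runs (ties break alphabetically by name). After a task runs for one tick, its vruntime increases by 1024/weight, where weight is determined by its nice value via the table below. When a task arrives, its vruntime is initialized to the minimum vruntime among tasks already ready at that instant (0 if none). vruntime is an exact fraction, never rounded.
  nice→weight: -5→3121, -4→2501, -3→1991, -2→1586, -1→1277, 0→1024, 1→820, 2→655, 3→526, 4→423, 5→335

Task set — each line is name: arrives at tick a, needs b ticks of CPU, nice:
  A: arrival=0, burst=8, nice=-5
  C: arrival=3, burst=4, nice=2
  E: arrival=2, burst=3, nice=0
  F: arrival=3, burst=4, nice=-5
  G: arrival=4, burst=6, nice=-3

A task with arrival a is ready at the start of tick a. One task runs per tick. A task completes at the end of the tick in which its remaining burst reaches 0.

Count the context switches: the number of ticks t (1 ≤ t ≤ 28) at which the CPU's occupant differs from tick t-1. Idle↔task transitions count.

context switches = 21

t=0: vr[A=0] → run A
t=1: vr[A=1024/3121] → run A
t=2: vr[A=2048/3121 E=2048/3121] → run A
t=3: vr[A=3072/3121 C=2048/3121 E=2048/3121 F=2048/3121] → run C
t=4: vr[A=3072/3121 C=4537344/2044255 E=2048/3121 F=2048/3121 G=2048/3121] → run E
t=5: vr[A=3072/3121 C=4537344/2044255 E=5169/3121 F=2048/3121 G=2048/3121] → run F
t=6: vr[A=3072/3121 C=4537344/2044255 E=5169/3121 F=3072/3121 G=2048/3121] → run G
t=7: vr[A=3072/3121 C=4537344/2044255 E=5169/3121 F=3072/3121 G=7273472/6213911] → run A
t=8: vr[A=4096/3121 C=4537344/2044255 E=5169/3121 F=3072/3121 G=7273472/6213911] → run F
t=9: vr[A=4096/3121 C=4537344/2044255 E=5169/3121 F=4096/3121 G=7273472/6213911] → run G
t=10: vr[A=4096/3121 C=4537344/2044255 E=5169/3121 F=4096/3121 G=10469376/6213911] → run A
t=11: vr[A=5120/3121 C=4537344/2044255 E=5169/3121 F=4096/3121 G=10469376/6213911] → run F
t=12: vr[A=5120/3121 C=4537344/2044255 E=5169/3121 F=5120/3121 G=10469376/6213911] → run A
t=13: vr[A=6144/3121 C=4537344/2044255 E=5169/3121 F=5120/3121 G=10469376/6213911] → run F
t=14: vr[A=6144/3121 C=4537344/2044255 E=5169/3121 G=10469376/6213911] → run E
t=15: vr[A=6144/3121 C=4537344/2044255 E=8290/3121 G=10469376/6213911] → run G
t=16: vr[A=6144/3121 C=4537344/2044255 E=8290/3121 G=13665280/6213911] → run A
t=17: vr[A=7168/3121 C=4537344/2044255 E=8290/3121 G=13665280/6213911] → run G
t=18: vr[A=7168/3121 C=4537344/2044255 E=8290/3121 G=16861184/6213911] → run C
t=19: vr[A=7168/3121 C=7733248/2044255 E=8290/3121 G=16861184/6213911] → run A
t=20: vr[C=7733248/2044255 E=8290/3121 G=16861184/6213911] → run E
t=21: vr[C=7733248/2044255 G=16861184/6213911] → run G
t=22: vr[C=7733248/2044255 G=20057088/6213911] → run G
t=23: vr[C=7733248/2044255] → run C
t=24: vr[C=10929152/2044255] → run C
t=25: (idle)
t=26: (idle)
t=27: (idle)
t=28: (idle)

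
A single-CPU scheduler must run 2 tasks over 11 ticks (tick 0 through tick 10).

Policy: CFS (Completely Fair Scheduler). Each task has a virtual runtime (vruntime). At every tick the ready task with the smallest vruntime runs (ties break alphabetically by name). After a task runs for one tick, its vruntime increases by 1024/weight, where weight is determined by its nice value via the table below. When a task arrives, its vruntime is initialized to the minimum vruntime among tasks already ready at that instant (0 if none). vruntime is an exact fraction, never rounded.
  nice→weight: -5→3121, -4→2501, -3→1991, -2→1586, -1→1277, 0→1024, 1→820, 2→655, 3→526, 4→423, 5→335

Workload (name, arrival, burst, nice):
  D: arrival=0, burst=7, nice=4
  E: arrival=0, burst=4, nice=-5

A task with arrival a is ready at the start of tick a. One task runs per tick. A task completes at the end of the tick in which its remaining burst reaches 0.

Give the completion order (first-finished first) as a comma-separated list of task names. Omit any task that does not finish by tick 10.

completion order = E, D

t=0: vr[D=0 E=0] → run D
t=1: vr[D=1024/423 E=0] → run E
t=2: vr[D=1024/423 E=1024/3121] → run E
t=3: vr[D=1024/423 E=2048/3121] → run E
t=4: vr[D=1024/423 E=3072/3121] → run E
t=5: vr[D=1024/423] → run D
t=6: vr[D=2048/423] → run D
t=7: vr[D=1024/141] → run D
t=8: vr[D=4096/423] → run D
t=9: vr[D=5120/423] → run D
t=10: vr[D=2048/141] → run D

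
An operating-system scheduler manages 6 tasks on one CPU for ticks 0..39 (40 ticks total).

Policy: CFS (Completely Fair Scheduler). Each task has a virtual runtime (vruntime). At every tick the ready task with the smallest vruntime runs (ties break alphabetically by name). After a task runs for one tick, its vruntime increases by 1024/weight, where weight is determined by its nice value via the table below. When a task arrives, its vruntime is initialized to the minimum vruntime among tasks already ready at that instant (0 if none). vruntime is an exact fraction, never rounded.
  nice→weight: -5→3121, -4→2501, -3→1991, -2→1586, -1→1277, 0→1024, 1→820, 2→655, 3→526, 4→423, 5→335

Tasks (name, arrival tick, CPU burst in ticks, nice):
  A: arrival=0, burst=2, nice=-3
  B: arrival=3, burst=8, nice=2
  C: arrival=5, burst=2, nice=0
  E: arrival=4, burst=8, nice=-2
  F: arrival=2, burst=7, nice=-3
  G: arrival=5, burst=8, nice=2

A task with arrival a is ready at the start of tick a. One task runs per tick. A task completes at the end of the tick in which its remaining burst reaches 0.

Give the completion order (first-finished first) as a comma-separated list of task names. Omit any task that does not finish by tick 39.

t=0: vr[A=0] → run A
t=1: vr[A=1024/1991] → run A
t=2: vr[F=0] → run F
t=3: vr[B=1024/1991 F=1024/1991] → run B
t=4: vr[B=2709504/1304105 E=1024/1991 F=1024/1991] → run E
t=5: vr[B=2709504/1304105 C=1024/1991 E=1831424/1578863 F=1024/1991 G=1024/1991] → run C
t=6: vr[B=2709504/1304105 C=3015/1991 E=1831424/1578863 F=1024/1991 G=1024/1991] → run F
t=7: vr[B=2709504/1304105 C=3015/1991 E=1831424/1578863 F=2048/1991 G=1024/1991] → run G
t=8: vr[B=2709504/1304105 C=3015/1991 E=1831424/1578863 F=2048/1991 G=2709504/1304105] → run F
t=9: vr[B=2709504/1304105 C=3015/1991 E=1831424/1578863 F=3072/1991 G=2709504/1304105] → run E
t=10: vr[B=2709504/1304105 C=3015/1991 E=2850816/1578863 F=3072/1991 G=2709504/1304105] → run C
t=11: vr[B=2709504/1304105 E=2850816/1578863 F=3072/1991 G=2709504/1304105] → run F
t=12: vr[B=2709504/1304105 E=2850816/1578863 F=4096/1991 G=2709504/1304105] → run E
t=13: vr[B=2709504/1304105 E=3870208/1578863 F=4096/1991 G=2709504/1304105] → run F
t=14: vr[B=2709504/1304105 E=3870208/1578863 F=5120/1991 G=2709504/1304105] → run B
t=15: vr[B=4748288/1304105 E=3870208/1578863 F=5120/1991 G=2709504/1304105] → run G
t=16: vr[B=4748288/1304105 E=3870208/1578863 F=5120/1991 G=4748288/1304105] → run E
t=17: vr[B=4748288/1304105 E=4889600/1578863 F=5120/1991 G=4748288/1304105] → run F
t=18: vr[B=4748288/1304105 E=4889600/1578863 F=6144/1991 G=4748288/1304105] → run F
t=19: vr[B=4748288/1304105 E=4889600/1578863 G=4748288/1304105] → run E
t=20: vr[B=4748288/1304105 E=5908992/1578863 G=4748288/1304105] → run B
t=21: vr[B=6787072/1304105 E=5908992/1578863 G=4748288/1304105] → run G
t=22: vr[B=6787072/1304105 E=5908992/1578863 G=6787072/1304105] → run E
t=23: vr[B=6787072/1304105 E=6928384/1578863 G=6787072/1304105] → run E
t=24: vr[B=6787072/1304105 E=7947776/1578863 G=6787072/1304105] → run E
t=25: vr[B=6787072/1304105 G=6787072/1304105] → run B
t=26: vr[B=8825856/1304105 G=6787072/1304105] → run G
t=27: vr[B=8825856/1304105 G=8825856/1304105] → run B
t=28: vr[B=2172928/260821 G=8825856/1304105] → run G
t=29: vr[B=2172928/260821 G=2172928/260821] → run B
t=30: vr[B=12903424/1304105 G=2172928/260821] → run G
t=31: vr[B=12903424/1304105 G=12903424/1304105] → run B
t=32: vr[B=14942208/1304105 G=12903424/1304105] → run G
t=33: vr[B=14942208/1304105 G=14942208/1304105] → run B
t=34: vr[G=14942208/1304105] → run G
t=35: (idle)
t=36: (idle)
t=37: (idle)
t=38: (idle)
t=39: (idle)

completion order = A, C, F, E, B, G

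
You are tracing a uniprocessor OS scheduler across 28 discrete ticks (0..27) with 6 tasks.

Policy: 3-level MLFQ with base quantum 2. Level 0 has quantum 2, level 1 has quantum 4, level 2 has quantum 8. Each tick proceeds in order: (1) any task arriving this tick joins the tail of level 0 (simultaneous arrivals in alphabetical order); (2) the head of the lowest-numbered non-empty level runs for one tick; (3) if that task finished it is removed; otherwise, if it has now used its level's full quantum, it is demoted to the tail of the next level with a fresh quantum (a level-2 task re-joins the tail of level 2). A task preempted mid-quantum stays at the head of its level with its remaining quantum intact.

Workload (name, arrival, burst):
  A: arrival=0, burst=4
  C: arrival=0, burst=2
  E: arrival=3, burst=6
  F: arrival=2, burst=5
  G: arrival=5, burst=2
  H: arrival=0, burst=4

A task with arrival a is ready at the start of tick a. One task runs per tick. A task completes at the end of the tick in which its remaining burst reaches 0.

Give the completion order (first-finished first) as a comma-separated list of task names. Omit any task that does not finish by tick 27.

t=0: L0/L1/L2 = ACH/-/- → run A
t=1: L0/L1/L2 = ACH/-/- → run A
t=2: L0/L1/L2 = CHF/A/- → run C
t=3: L0/L1/L2 = CHFE/A/- → run C
t=4: L0/L1/L2 = HFE/A/- → run H
t=5: L0/L1/L2 = HFEG/A/- → run H
t=6: L0/L1/L2 = FEG/AH/- → run F
t=7: L0/L1/L2 = FEG/AH/- → run F
t=8: L0/L1/L2 = EG/AHF/- → run E
t=9: L0/L1/L2 = EG/AHF/- → run E
t=10: L0/L1/L2 = G/AHFE/- → run G
t=11: L0/L1/L2 = G/AHFE/- → run G
t=12: L0/L1/L2 = -/AHFE/- → run A
t=13: L0/L1/L2 = -/AHFE/- → run A
t=14: L0/L1/L2 = -/HFE/- → run H
t=15: L0/L1/L2 = -/HFE/- → run H
t=16: L0/L1/L2 = -/FE/- → run F
t=17: L0/L1/L2 = -/FE/- → run F
t=18: L0/L1/L2 = -/FE/- → run F
t=19: L0/L1/L2 = -/E/- → run E
t=20: L0/L1/L2 = -/E/- → run E
t=21: L0/L1/L2 = -/E/- → run E
t=22: L0/L1/L2 = -/E/- → run E
t=23: (idle)
t=24: (idle)
t=25: (idle)
t=26: (idle)
t=27: (idle)

completion order = C, G, A, H, F, E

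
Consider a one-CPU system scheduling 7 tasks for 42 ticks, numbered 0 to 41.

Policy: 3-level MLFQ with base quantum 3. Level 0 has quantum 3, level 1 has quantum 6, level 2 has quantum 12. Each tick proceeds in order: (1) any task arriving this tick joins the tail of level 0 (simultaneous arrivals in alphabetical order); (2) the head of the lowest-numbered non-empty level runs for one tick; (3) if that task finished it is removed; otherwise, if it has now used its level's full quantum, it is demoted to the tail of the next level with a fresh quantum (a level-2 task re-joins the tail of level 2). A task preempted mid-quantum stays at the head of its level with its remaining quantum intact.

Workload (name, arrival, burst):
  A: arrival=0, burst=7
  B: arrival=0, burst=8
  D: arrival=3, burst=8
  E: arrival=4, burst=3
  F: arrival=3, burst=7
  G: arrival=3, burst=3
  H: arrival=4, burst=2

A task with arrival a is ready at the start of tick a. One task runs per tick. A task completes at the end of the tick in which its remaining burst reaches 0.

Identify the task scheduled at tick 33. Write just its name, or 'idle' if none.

t=0: L0/L1/L2 = AB/-/- → run A
t=1: L0/L1/L2 = AB/-/- → run A
t=2: L0/L1/L2 = AB/-/- → run A
t=3: L0/L1/L2 = BDFG/A/- → run B
t=4: L0/L1/L2 = BDFGEH/A/- → run B
t=5: L0/L1/L2 = BDFGEH/A/- → run B
t=6: L0/L1/L2 = DFGEH/AB/- → run D
t=7: L0/L1/L2 = DFGEH/AB/- → run D
t=8: L0/L1/L2 = DFGEH/AB/- → run D
t=9: L0/L1/L2 = FGEH/ABD/- → run F
t=10: L0/L1/L2 = FGEH/ABD/- → run F
t=11: L0/L1/L2 = FGEH/ABD/- → run F
t=12: L0/L1/L2 = GEH/ABDF/- → run G
t=13: L0/L1/L2 = GEH/ABDF/- → run G
t=14: L0/L1/L2 = GEH/ABDF/- → run G
t=15: L0/L1/L2 = EH/ABDF/- → run E
t=16: L0/L1/L2 = EH/ABDF/- → run E
t=17: L0/L1/L2 = EH/ABDF/- → run E
t=18: L0/L1/L2 = H/ABDF/- → run H
t=19: L0/L1/L2 = H/ABDF/- → run H
t=20: L0/L1/L2 = -/ABDF/- → run A
t=21: L0/L1/L2 = -/ABDF/- → run A
t=22: L0/L1/L2 = -/ABDF/- → run A
t=23: L0/L1/L2 = -/ABDF/- → run A
t=24: L0/L1/L2 = -/BDF/- → run B
t=25: L0/L1/L2 = -/BDF/- → run B
t=26: L0/L1/L2 = -/BDF/- → run B
t=27: L0/L1/L2 = -/BDF/- → run B
t=28: L0/L1/L2 = -/BDF/- → run B
t=29: L0/L1/L2 = -/DF/- → run D
t=30: L0/L1/L2 = -/DF/- → run D
t=31: L0/L1/L2 = -/DF/- → run D
t=32: L0/L1/L2 = -/DF/- → run D
t=33: L0/L1/L2 = -/DF/- → run D
t=34: L0/L1/L2 = -/F/- → run F
t=35: L0/L1/L2 = -/F/- → run F
t=36: L0/L1/L2 = -/F/- → run F
t=37: L0/L1/L2 = -/F/- → run F
t=38: (idle)
t=39: (idle)
t=40: (idle)
t=41: (idle)

running at tick 33 = D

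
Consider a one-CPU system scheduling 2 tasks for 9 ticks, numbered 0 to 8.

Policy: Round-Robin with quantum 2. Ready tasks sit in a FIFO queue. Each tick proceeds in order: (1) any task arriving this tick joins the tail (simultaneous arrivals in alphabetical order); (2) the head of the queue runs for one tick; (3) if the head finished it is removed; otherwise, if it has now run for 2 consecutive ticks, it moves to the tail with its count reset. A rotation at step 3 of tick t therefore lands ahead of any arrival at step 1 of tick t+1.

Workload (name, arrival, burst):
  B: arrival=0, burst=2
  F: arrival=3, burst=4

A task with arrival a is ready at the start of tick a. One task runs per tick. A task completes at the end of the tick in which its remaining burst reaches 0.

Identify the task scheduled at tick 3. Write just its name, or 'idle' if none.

running at tick 3 = F

t=0: queue=[B] q_used=0 → run B
t=1: queue=[B] q_used=1 → run B
t=2: (idle)
t=3: queue=[F] q_used=0 → run F
t=4: queue=[F] q_used=1 → run F
t=5: queue=[F] q_used=0 → run F
t=6: queue=[F] q_used=1 → run F
t=7: (idle)
t=8: (idle)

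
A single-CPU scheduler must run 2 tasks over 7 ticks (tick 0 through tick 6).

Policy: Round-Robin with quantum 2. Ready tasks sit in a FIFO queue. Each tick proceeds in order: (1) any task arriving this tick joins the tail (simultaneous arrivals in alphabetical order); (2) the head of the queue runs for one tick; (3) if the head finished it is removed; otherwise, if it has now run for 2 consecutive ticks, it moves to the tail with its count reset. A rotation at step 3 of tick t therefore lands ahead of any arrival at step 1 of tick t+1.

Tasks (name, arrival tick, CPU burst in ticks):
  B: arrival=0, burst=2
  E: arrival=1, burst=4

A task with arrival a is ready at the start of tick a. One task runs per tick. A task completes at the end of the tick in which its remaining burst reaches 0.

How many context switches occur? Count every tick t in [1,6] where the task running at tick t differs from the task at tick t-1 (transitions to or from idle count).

context switches = 2

t=0: queue=[B] q_used=0 → run B
t=1: queue=[B,E] q_used=1 → run B
t=2: queue=[E] q_used=0 → run E
t=3: queue=[E] q_used=1 → run E
t=4: queue=[E] q_used=0 → run E
t=5: queue=[E] q_used=1 → run E
t=6: (idle)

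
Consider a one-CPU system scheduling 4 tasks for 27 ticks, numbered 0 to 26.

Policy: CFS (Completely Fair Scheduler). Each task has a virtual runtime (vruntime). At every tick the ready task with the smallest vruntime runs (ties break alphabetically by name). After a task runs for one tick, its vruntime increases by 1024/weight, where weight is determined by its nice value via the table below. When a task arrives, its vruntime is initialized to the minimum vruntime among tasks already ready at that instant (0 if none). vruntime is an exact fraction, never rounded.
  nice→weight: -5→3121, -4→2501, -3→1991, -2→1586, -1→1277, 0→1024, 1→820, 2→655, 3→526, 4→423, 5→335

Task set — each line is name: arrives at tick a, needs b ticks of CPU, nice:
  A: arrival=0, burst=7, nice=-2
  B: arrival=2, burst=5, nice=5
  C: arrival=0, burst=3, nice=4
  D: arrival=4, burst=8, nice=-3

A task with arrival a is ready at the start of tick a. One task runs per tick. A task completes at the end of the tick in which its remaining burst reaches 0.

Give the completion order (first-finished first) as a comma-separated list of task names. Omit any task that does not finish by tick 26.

t=0: vr[A=0 C=0] → run A
t=1: vr[A=512/793 C=0] → run C
t=2: vr[A=512/793 B=512/793 C=1024/423] → run A
t=3: vr[A=1024/793 B=512/793 C=1024/423] → run B
t=4: vr[A=1024/793 B=983552/265655 C=1024/423 D=1024/793] → run A
t=5: vr[A=1536/793 B=983552/265655 C=1024/423 D=1024/793] → run D
t=6: vr[A=1536/793 B=983552/265655 C=1024/423 D=2850816/1578863] → run D
t=7: vr[A=1536/793 B=983552/265655 C=1024/423 D=3662848/1578863] → run A
t=8: vr[A=2048/793 B=983552/265655 C=1024/423 D=3662848/1578863] → run D
t=9: vr[A=2048/793 B=983552/265655 C=1024/423 D=4474880/1578863] → run C
t=10: vr[A=2048/793 B=983552/265655 C=2048/423 D=4474880/1578863] → run A
t=11: vr[A=2560/793 B=983552/265655 C=2048/423 D=4474880/1578863] → run D
t=12: vr[A=2560/793 B=983552/265655 C=2048/423 D=5286912/1578863] → run A
t=13: vr[A=3072/793 B=983552/265655 C=2048/423 D=5286912/1578863] → run D
t=14: vr[A=3072/793 B=983552/265655 C=2048/423 D=6098944/1578863] → run B
t=15: vr[A=3072/793 B=1795584/265655 C=2048/423 D=6098944/1578863] → run D
t=16: vr[A=3072/793 B=1795584/265655 C=2048/423 D=6910976/1578863] → run A
t=17: vr[B=1795584/265655 C=2048/423 D=6910976/1578863] → run D
t=18: vr[B=1795584/265655 C=2048/423 D=7723008/1578863] → run C
t=19: vr[B=1795584/265655 D=7723008/1578863] → run D
t=20: vr[B=1795584/265655] → run B
t=21: vr[B=2607616/265655] → run B
t=22: vr[B=3419648/265655] → run B
t=23: (idle)
t=24: (idle)
t=25: (idle)
t=26: (idle)

completion order = A, C, D, B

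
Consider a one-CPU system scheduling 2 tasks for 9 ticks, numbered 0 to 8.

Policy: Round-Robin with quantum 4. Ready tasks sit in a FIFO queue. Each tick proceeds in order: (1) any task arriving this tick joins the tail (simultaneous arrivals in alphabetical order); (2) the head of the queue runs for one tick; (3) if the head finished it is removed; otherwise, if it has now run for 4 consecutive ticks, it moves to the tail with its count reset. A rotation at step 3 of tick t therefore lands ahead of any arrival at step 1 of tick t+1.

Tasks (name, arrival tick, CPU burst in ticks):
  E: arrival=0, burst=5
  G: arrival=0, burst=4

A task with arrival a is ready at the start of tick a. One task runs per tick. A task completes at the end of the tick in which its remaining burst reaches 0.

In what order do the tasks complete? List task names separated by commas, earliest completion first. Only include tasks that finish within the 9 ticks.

completion order = G, E

t=0: queue=[E,G] q_used=0 → run E
t=1: queue=[E,G] q_used=1 → run E
t=2: queue=[E,G] q_used=2 → run E
t=3: queue=[E,G] q_used=3 → run E
t=4: queue=[G,E] q_used=0 → run G
t=5: queue=[G,E] q_used=1 → run G
t=6: queue=[G,E] q_used=2 → run G
t=7: queue=[G,E] q_used=3 → run G
t=8: queue=[E] q_used=0 → run E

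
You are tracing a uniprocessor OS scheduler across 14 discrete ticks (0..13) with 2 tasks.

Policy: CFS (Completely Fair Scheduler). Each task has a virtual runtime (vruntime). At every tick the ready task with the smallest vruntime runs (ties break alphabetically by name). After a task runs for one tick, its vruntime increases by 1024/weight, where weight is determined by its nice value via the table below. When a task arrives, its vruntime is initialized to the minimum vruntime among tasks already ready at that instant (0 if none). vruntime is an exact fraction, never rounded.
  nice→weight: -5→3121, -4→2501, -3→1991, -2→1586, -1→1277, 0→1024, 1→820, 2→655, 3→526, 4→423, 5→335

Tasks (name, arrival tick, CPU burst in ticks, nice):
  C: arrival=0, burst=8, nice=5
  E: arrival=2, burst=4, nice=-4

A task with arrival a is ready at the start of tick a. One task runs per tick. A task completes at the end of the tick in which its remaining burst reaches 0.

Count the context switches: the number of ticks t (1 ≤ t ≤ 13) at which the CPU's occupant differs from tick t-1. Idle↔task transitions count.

t=0: vr[C=0] → run C
t=1: vr[C=1024/335] → run C
t=2: vr[C=2048/335 E=2048/335] → run C
t=3: vr[C=3072/335 E=2048/335] → run E
t=4: vr[C=3072/335 E=5465088/837835] → run E
t=5: vr[C=3072/335 E=5808128/837835] → run E
t=6: vr[C=3072/335 E=6151168/837835] → run E
t=7: vr[C=3072/335] → run C
t=8: vr[C=4096/335] → run C
t=9: vr[C=1024/67] → run C
t=10: vr[C=6144/335] → run C
t=11: vr[C=7168/335] → run C
t=12: (idle)
t=13: (idle)

context switches = 3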